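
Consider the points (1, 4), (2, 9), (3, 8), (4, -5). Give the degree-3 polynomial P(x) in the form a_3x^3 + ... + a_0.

P(x) = -x^3 + 3x^2 + 3x - 1

L_0(x) = (x - 2)(x - 3)(x - 4) / [-6] = -(1/6)x^3 + (3/2)x^2 - (13/3)x + 4
L_1(x) = (x - 1)(x - 3)(x - 4) / [2] = (1/2)x^3 - 4x^2 + (19/2)x - 6
L_2(x) = (x - 1)(x - 2)(x - 4) / [-2] = -(1/2)x^3 + (7/2)x^2 - 7x + 4
L_3(x) = (x - 1)(x - 2)(x - 3) / [6] = (1/6)x^3 - x^2 + (11/6)x - 1
P(x) = 4·L_0 + 9·L_1 + 8·L_2 + (-5)·L_3
  4·L_0(x) = -(2/3)x^3 + 6x^2 - (52/3)x + 16
  9·L_1(x) = (9/2)x^3 - 36x^2 + (171/2)x - 54
  8·L_2(x) = -4x^3 + 28x^2 - 56x + 32
  (-5)·L_3(x) = -(5/6)x^3 + 5x^2 - (55/6)x + 5
Adding term by term: -x^3 + 3x^2 + 3x - 1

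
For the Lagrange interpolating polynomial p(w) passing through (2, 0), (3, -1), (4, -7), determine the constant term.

Build the Lagrange basis polynomials:
L_0(w) = (w - 3)(w - 4) / [2] = (1/2)w^2 - (7/2)w + 6
L_1(w) = (w - 2)(w - 4) / [-1] = -w^2 + 6w - 8
L_2(w) = (w - 2)(w - 3) / [2] = (1/2)w^2 - (5/2)w + 3
p(w) = 0·L_0 + (-1)·L_1 + (-7)·L_2
Only the constant term is needed; take it from each L_i and combine:
0·(6) + (-1)·(-8) + (-7)·(3) = -13

-13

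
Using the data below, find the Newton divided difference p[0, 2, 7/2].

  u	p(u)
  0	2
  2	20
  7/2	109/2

4

p[0,2] = (20 - 2) / (2 - 0) = 9
p[2,7/2] = (109/2 - 20) / (7/2 - 2) = 23
p[0,2,7/2] = (23 - 9) / (7/2 - 0) = 4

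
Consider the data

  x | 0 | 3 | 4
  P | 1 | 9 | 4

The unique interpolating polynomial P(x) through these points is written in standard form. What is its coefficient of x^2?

-23/12

L_0(x) = (x - 3)(x - 4) / [12] = (1/12)x^2 - (7/12)x + 1
L_1(x) = x(x - 4) / [-3] = -(1/3)x^2 + (4/3)x
L_2(x) = x(x - 3) / [4] = (1/4)x^2 - (3/4)x
P(x) = 1·L_0 + 9·L_1 + 4·L_2
Only the coefficient of x^2 is needed; take it from each L_i and combine:
1·(1/12) + 9·(-1/3) + 4·(1/4) = -23/12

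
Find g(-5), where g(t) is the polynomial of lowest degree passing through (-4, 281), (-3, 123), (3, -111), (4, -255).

537

L_0(-5) = (-2)·(-8)·(-9)/[(-1)·(-7)·(-8)] = 18/7
L_1(-5) = (-1)·(-8)·(-9)/[(1)·(-6)·(-7)] = -12/7
L_2(-5) = (-1)·(-2)·(-9)/[(7)·(6)·(-1)] = 3/7
L_3(-5) = (-1)·(-2)·(-8)/[(8)·(7)·(1)] = -2/7
Sum: 281·(18/7) + 123·(-12/7) + (-111)·(3/7) + (-255)·(-2/7) = 537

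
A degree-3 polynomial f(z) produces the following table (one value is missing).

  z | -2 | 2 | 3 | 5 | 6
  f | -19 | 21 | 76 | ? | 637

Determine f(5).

366

The 4 known values determine f uniquely (degree ≤ 3).
L_0(5) = (3)·(2)·(-1)/[(-4)·(-5)·(-8)] = 3/80
L_1(5) = (7)·(2)·(-1)/[(4)·(-1)·(-4)] = -7/8
L_2(5) = (7)·(3)·(-1)/[(5)·(1)·(-3)] = 7/5
L_3(5) = (7)·(3)·(2)/[(8)·(4)·(3)] = 7/16
Sum: (-19)·(3/80) + 21·(-7/8) + 76·(7/5) + 637·(7/16) = 366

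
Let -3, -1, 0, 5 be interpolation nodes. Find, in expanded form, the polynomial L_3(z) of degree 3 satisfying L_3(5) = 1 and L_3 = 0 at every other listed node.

L_3(z) = (z + 3)(z + 1)z / [(8)·(6)·(5)]
       = (z^3 + 4z^2 + 3z) / (240)

L_3(z) = (1/240)z^3 + (1/60)z^2 + (1/80)z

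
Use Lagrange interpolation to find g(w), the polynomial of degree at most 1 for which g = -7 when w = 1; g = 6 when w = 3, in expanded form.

Build the Lagrange basis polynomials:
L_0(w) = (w - 3) / [-2] = -(1/2)w + 3/2
L_1(w) = (w - 1) / [2] = (1/2)w - 1/2
g(w) = (-7)·L_0 + 6·L_1
  (-7)·L_0(w) = (7/2)w - 21/2
  6·L_1(w) = 3w - 3
Adding term by term: (13/2)w - 27/2

g(w) = (13/2)w - 27/2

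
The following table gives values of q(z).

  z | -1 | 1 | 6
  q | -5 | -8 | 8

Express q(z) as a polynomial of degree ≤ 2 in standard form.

q(z) = (47/70)z^2 - (3/2)z - 251/35

Build the Lagrange basis polynomials:
L_0(z) = (z - 1)(z - 6) / [14] = (1/14)z^2 - (1/2)z + 3/7
L_1(z) = (z + 1)(z - 6) / [-10] = -(1/10)z^2 + (1/2)z + 3/5
L_2(z) = (z + 1)(z - 1) / [35] = (1/35)z^2 - 1/35
q(z) = (-5)·L_0 + (-8)·L_1 + 8·L_2
  (-5)·L_0(z) = -(5/14)z^2 + (5/2)z - 15/7
  (-8)·L_1(z) = (4/5)z^2 - 4z - 24/5
  8·L_2(z) = (8/35)z^2 - 8/35
Adding term by term: (47/70)z^2 - (3/2)z - 251/35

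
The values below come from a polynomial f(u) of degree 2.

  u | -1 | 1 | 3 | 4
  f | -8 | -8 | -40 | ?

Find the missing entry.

The 3 known values determine f uniquely (degree ≤ 2).
L_0(4) = (3)·(1)/[(-2)·(-4)] = 3/8
L_1(4) = (5)·(1)/[(2)·(-2)] = -5/4
L_2(4) = (5)·(3)/[(4)·(2)] = 15/8
Sum: (-8)·(3/8) + (-8)·(-5/4) + (-40)·(15/8) = -68

-68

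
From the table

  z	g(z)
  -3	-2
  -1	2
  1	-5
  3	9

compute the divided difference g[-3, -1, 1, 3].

2/3

g[-3,-1] = (2 - (-2)) / (-1 - (-3)) = 2
g[-1,1] = (-5 - 2) / (1 - (-1)) = -7/2
g[1,3] = (9 - (-5)) / (3 - 1) = 7
g[-3,-1,1] = (-7/2 - 2) / (1 - (-3)) = -11/8
g[-1,1,3] = (7 - (-7/2)) / (3 - (-1)) = 21/8
g[-3,-1,1,3] = (21/8 - (-11/8)) / (3 - (-3)) = 2/3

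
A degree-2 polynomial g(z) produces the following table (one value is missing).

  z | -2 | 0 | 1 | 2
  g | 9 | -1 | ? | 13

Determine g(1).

3

The 3 known values determine g uniquely (degree ≤ 2).
L_0(1) = (1)·(-1)/[(-2)·(-4)] = -1/8
L_1(1) = (3)·(-1)/[(2)·(-2)] = 3/4
L_2(1) = (3)·(1)/[(4)·(2)] = 3/8
Sum: 9·(-1/8) + (-1)·(3/4) + 13·(3/8) = 3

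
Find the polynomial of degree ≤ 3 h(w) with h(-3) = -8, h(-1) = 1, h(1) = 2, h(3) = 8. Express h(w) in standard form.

Newton's divided differences:
h[-3,-1] = (1 - (-8)) / (-1 - (-3)) = 9/2
h[-1,1] = (2 - 1) / (1 - (-1)) = 1/2
h[1,3] = (8 - 2) / (3 - 1) = 3
h[-3,-1,1] = (1/2 - 9/2) / (1 - (-3)) = -1
h[-1,1,3] = (3 - 1/2) / (3 - (-1)) = 5/8
h[-3,-1,1,3] = (5/8 - (-1)) / (3 - (-3)) = 13/48
h(w) = -8 + (9/2)·(w + 3) + (-1)·(w + 3)(w + 1) + (13/48)·(w + 3)(w + 1)(w - 1)
Expanding: h(w) = (13/48)w^3 - (3/16)w^2 + (11/48)w + 27/16

h(w) = (13/48)w^3 - (3/16)w^2 + (11/48)w + 27/16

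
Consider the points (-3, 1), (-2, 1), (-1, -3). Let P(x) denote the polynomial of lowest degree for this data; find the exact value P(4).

-83

Evaluate each Lagrange basis at x = 4:
L_0(4) = (6)·(5)/[(-1)·(-2)] = 15
L_1(4) = (7)·(5)/[(1)·(-1)] = -35
L_2(4) = (7)·(6)/[(2)·(1)] = 21
Sum: 1·(15) + 1·(-35) + (-3)·(21) = -83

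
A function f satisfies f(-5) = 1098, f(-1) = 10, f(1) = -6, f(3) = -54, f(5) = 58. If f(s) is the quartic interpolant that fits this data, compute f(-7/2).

Evaluate each Lagrange basis at s = -7/2:
L_0(-7/2) = (-5/2)·(-9/2)·(-13/2)·(-17/2)/[(-4)·(-6)·(-8)·(-10)] = 663/2048
L_1(-7/2) = (3/2)·(-9/2)·(-13/2)·(-17/2)/[(4)·(-2)·(-4)·(-6)] = 1989/1024
L_2(-7/2) = (3/2)·(-5/2)·(-13/2)·(-17/2)/[(6)·(2)·(-2)·(-4)] = -1105/512
L_3(-7/2) = (3/2)·(-5/2)·(-9/2)·(-17/2)/[(8)·(4)·(2)·(-2)] = 2295/2048
L_4(-7/2) = (3/2)·(-5/2)·(-9/2)·(-13/2)/[(10)·(6)·(4)·(2)] = -117/512
Sum: 1098·(663/2048) + 10·(1989/1024) + (-6)·(-1105/512) + (-54)·(2295/2048) + 58·(-117/512) = 5025/16

5025/16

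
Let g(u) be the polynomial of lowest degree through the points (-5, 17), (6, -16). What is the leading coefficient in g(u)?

-3

L_0(u) = (u - 6) / [-11] = -(1/11)u + 6/11
L_1(u) = (u + 5) / [11] = (1/11)u + 5/11
g(u) = 17·L_0 + (-16)·L_1
Only the coefficient of u is needed; take it from each L_i and combine:
17·(-1/11) + (-16)·(1/11) = -3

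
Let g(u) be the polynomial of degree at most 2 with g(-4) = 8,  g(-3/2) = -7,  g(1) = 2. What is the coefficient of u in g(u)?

Build the Lagrange basis polynomials:
L_0(u) = (u + 3/2)(u - 1) / [25/2] = (2/25)u^2 + (1/25)u - 3/25
L_1(u) = (u + 4)(u - 1) / [-25/4] = -(4/25)u^2 - (12/25)u + 16/25
L_2(u) = (u + 4)(u + 3/2) / [25/2] = (2/25)u^2 + (11/25)u + 12/25
g(u) = 8·L_0 + (-7)·L_1 + 2·L_2
Only the coefficient of u is needed; take it from each L_i and combine:
8·(1/25) + (-7)·(-12/25) + 2·(11/25) = 114/25

114/25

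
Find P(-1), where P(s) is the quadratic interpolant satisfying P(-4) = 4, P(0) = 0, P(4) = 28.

-2

L_0(-1) = (-1)·(-5)/[(-4)·(-8)] = 5/32
L_1(-1) = (3)·(-5)/[(4)·(-4)] = 15/16
L_2(-1) = (3)·(-1)/[(8)·(4)] = -3/32
Sum: 4·(5/32) + 0 + 28·(-3/32) = -2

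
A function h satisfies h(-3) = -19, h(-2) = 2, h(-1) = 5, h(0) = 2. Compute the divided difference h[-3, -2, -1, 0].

2

h[-3,-2] = (2 - (-19)) / (-2 - (-3)) = 21
h[-2,-1] = (5 - 2) / (-1 - (-2)) = 3
h[-1,0] = (2 - 5) / (0 - (-1)) = -3
h[-3,-2,-1] = (3 - 21) / (-1 - (-3)) = -9
h[-2,-1,0] = (-3 - 3) / (0 - (-2)) = -3
h[-3,-2,-1,0] = (-3 - (-9)) / (0 - (-3)) = 2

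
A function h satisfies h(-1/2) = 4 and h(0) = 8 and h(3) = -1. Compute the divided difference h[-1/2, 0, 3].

h[-1/2,0] = (8 - 4) / (0 - (-1/2)) = 8
h[0,3] = (-1 - 8) / (3 - 0) = -3
h[-1/2,0,3] = (-3 - 8) / (3 - (-1/2)) = -22/7

-22/7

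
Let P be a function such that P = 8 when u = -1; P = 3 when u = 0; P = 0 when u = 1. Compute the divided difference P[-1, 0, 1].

1

P[-1,0] = (3 - 8) / (0 - (-1)) = -5
P[0,1] = (0 - 3) / (1 - 0) = -3
P[-1,0,1] = (-3 - (-5)) / (1 - (-1)) = 1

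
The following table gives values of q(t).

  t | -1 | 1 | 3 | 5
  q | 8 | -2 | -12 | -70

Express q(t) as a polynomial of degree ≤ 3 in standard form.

L_0(t) = (t - 1)(t - 3)(t - 5) / [-48] = -(1/48)t^3 + (3/16)t^2 - (23/48)t + 5/16
L_1(t) = (t + 1)(t - 3)(t - 5) / [16] = (1/16)t^3 - (7/16)t^2 + (7/16)t + 15/16
L_2(t) = (t + 1)(t - 1)(t - 5) / [-16] = -(1/16)t^3 + (5/16)t^2 + (1/16)t - 5/16
L_3(t) = (t + 1)(t - 1)(t - 3) / [48] = (1/48)t^3 - (1/16)t^2 - (1/48)t + 1/16
q(t) = 8·L_0 + (-2)·L_1 + (-12)·L_2 + (-70)·L_3
  8·L_0(t) = -(1/6)t^3 + (3/2)t^2 - (23/6)t + 5/2
  (-2)·L_1(t) = -(1/8)t^3 + (7/8)t^2 - (7/8)t - 15/8
  (-12)·L_2(t) = (3/4)t^3 - (15/4)t^2 - (3/4)t + 15/4
  (-70)·L_3(t) = -(35/24)t^3 + (35/8)t^2 + (35/24)t - 35/8
Adding term by term: -t^3 + 3t^2 - 4t

q(t) = -t^3 + 3t^2 - 4t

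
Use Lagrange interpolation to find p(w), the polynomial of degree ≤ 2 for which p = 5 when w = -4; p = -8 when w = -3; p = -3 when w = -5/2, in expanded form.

p(w) = (46/3)w^2 + (283/3)w + 137

L_0(w) = (w + 3)(w + 5/2) / [3/2] = (2/3)w^2 + (11/3)w + 5
L_1(w) = (w + 4)(w + 5/2) / [-1/2] = -2w^2 - 13w - 20
L_2(w) = (w + 4)(w + 3) / [3/4] = (4/3)w^2 + (28/3)w + 16
p(w) = 5·L_0 + (-8)·L_1 + (-3)·L_2
  5·L_0(w) = (10/3)w^2 + (55/3)w + 25
  (-8)·L_1(w) = 16w^2 + 104w + 160
  (-3)·L_2(w) = -4w^2 - 28w - 48
Adding term by term: (46/3)w^2 + (283/3)w + 137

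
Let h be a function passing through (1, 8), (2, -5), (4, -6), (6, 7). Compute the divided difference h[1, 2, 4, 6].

h[1,2] = (-5 - 8) / (2 - 1) = -13
h[2,4] = (-6 - (-5)) / (4 - 2) = -1/2
h[4,6] = (7 - (-6)) / (6 - 4) = 13/2
h[1,2,4] = (-1/2 - (-13)) / (4 - 1) = 25/6
h[2,4,6] = (13/2 - (-1/2)) / (6 - 2) = 7/4
h[1,2,4,6] = (7/4 - 25/6) / (6 - 1) = -29/60

-29/60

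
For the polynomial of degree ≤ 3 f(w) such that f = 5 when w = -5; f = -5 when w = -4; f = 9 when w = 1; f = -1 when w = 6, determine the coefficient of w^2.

Build the Lagrange basis polynomials:
L_0(w) = (w + 4)(w - 1)(w - 6) / [-66] = -(1/66)w^3 + (1/22)w^2 + (1/3)w - 4/11
L_1(w) = (w + 5)(w - 1)(w - 6) / [50] = (1/50)w^3 - (1/25)w^2 - (29/50)w + 3/5
L_2(w) = (w + 5)(w + 4)(w - 6) / [-150] = -(1/150)w^3 - (1/50)w^2 + (17/75)w + 4/5
L_3(w) = (w + 5)(w + 4)(w - 1) / [550] = (1/550)w^3 + (4/275)w^2 + (1/50)w - 2/55
f(w) = 5·L_0 + (-5)·L_1 + 9·L_2 + (-1)·L_3
Only the coefficient of w^2 is needed; take it from each L_i and combine:
5·(1/22) + (-5)·(-1/25) + 9·(-1/50) + (-1)·(4/275) = 64/275

64/275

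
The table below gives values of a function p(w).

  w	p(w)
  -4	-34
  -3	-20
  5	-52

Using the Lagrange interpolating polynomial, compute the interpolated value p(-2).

Evaluate each Lagrange basis at w = -2:
L_0(-2) = (1)·(-7)/[(-1)·(-9)] = -7/9
L_1(-2) = (2)·(-7)/[(1)·(-8)] = 7/4
L_2(-2) = (2)·(1)/[(9)·(8)] = 1/36
Sum: (-34)·(-7/9) + (-20)·(7/4) + (-52)·(1/36) = -10

-10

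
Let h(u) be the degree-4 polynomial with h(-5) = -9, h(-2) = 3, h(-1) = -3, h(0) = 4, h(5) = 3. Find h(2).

Evaluate each Lagrange basis at u = 2:
L_0(2) = (4)·(3)·(2)·(-3)/[(-3)·(-4)·(-5)·(-10)] = -3/25
L_1(2) = (7)·(3)·(2)·(-3)/[(3)·(-1)·(-2)·(-7)] = 3
L_2(2) = (7)·(4)·(2)·(-3)/[(4)·(1)·(-1)·(-6)] = -7
L_3(2) = (7)·(4)·(3)·(-3)/[(5)·(2)·(1)·(-5)] = 126/25
L_4(2) = (7)·(4)·(3)·(2)/[(10)·(7)·(6)·(5)] = 2/25
Sum: (-9)·(-3/25) + 3·(3) + (-3)·(-7) + 4·(126/25) + 3·(2/25) = 1287/25

1287/25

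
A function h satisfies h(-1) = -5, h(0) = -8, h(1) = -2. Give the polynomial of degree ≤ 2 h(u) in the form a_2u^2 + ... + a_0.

L_0(u) = u(u - 1) / [2] = (1/2)u^2 - (1/2)u
L_1(u) = (u + 1)(u - 1) / [-1] = -u^2 + 1
L_2(u) = (u + 1)u / [2] = (1/2)u^2 + (1/2)u
h(u) = (-5)·L_0 + (-8)·L_1 + (-2)·L_2
  (-5)·L_0(u) = -(5/2)u^2 + (5/2)u
  (-8)·L_1(u) = 8u^2 - 8
  (-2)·L_2(u) = -u^2 - u
Adding term by term: (9/2)u^2 + (3/2)u - 8

h(u) = (9/2)u^2 + (3/2)u - 8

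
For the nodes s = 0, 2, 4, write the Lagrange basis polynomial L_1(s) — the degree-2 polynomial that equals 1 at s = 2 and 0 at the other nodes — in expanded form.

L_1(s) = s(s - 4) / [(2)·(-2)]
       = (s^2 - 4s) / (-4)

L_1(s) = -(1/4)s^2 + s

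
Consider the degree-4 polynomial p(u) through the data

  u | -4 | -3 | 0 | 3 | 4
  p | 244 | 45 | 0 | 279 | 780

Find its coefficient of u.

L_0(u) = (u + 3)u(u - 3)(u - 4) / [224] = (1/224)u^4 - (1/56)u^3 - (9/224)u^2 + (9/56)u
L_1(u) = (u + 4)u(u - 3)(u - 4) / [-126] = -(1/126)u^4 + (1/42)u^3 + (8/63)u^2 - (8/21)u
L_2(u) = (u + 4)(u + 3)(u - 3)(u - 4) / [144] = (1/144)u^4 - (25/144)u^2 + 1
L_3(u) = (u + 4)(u + 3)u(u - 4) / [-126] = -(1/126)u^4 - (1/42)u^3 + (8/63)u^2 + (8/21)u
L_4(u) = (u + 4)(u + 3)u(u - 3) / [224] = (1/224)u^4 + (1/56)u^3 - (9/224)u^2 - (9/56)u
p(u) = 244·L_0 + 45·L_1 + 0·L_2 + 279·L_3 + 780·L_4
Only the coefficient of u is needed; take it from each L_i and combine:
244·(9/56) + 45·(-8/21) + 0·(0) + 279·(8/21) + 780·(-9/56) = 3

3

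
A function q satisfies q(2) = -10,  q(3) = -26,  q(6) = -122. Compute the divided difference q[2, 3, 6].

-4

q[2,3] = (-26 - (-10)) / (3 - 2) = -16
q[3,6] = (-122 - (-26)) / (6 - 3) = -32
q[2,3,6] = (-32 - (-16)) / (6 - 2) = -4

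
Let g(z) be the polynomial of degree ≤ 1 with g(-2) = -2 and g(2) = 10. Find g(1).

7

Evaluate each Lagrange basis at z = 1:
L_0(1) = (-1)/[(-4)] = 1/4
L_1(1) = (3)/[(4)] = 3/4
Sum: (-2)·(1/4) + 10·(3/4) = 7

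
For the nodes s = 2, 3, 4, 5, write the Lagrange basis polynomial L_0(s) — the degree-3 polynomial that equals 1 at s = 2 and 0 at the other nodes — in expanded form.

L_0(s) = (s - 3)(s - 4)(s - 5) / [(-1)·(-2)·(-3)]
       = (s^3 - 12s^2 + 47s - 60) / (-6)

L_0(s) = -(1/6)s^3 + 2s^2 - (47/6)s + 10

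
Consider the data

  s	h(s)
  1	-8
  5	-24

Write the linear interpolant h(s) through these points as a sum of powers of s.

h(s) = -4s - 4

L_0(s) = (s - 5) / [-4] = -(1/4)s + 5/4
L_1(s) = (s - 1) / [4] = (1/4)s - 1/4
h(s) = (-8)·L_0 + (-24)·L_1
  (-8)·L_0(s) = 2s - 10
  (-24)·L_1(s) = -6s + 6
Adding term by term: -4s - 4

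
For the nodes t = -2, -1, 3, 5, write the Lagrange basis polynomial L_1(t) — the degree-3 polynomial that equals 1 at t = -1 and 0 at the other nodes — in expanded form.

L_1(t) = (t + 2)(t - 3)(t - 5) / [(1)·(-4)·(-6)]
       = (t^3 - 6t^2 - t + 30) / (24)

L_1(t) = (1/24)t^3 - (1/4)t^2 - (1/24)t + 5/4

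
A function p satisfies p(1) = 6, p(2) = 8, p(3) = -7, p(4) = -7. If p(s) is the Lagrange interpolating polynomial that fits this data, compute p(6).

166

L_0(6) = (4)·(3)·(2)/[(-1)·(-2)·(-3)] = -4
L_1(6) = (5)·(3)·(2)/[(1)·(-1)·(-2)] = 15
L_2(6) = (5)·(4)·(2)/[(2)·(1)·(-1)] = -20
L_3(6) = (5)·(4)·(3)/[(3)·(2)·(1)] = 10
Sum: 6·(-4) + 8·(15) + (-7)·(-20) + (-7)·(10) = 166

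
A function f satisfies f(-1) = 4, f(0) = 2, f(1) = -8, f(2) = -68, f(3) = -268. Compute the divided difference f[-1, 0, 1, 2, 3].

f[-1,0] = (2 - 4) / (0 - (-1)) = -2
f[0,1] = (-8 - 2) / (1 - 0) = -10
f[1,2] = (-68 - (-8)) / (2 - 1) = -60
f[2,3] = (-268 - (-68)) / (3 - 2) = -200
f[-1,0,1] = (-10 - (-2)) / (1 - (-1)) = -4
f[0,1,2] = (-60 - (-10)) / (2 - 0) = -25
f[1,2,3] = (-200 - (-60)) / (3 - 1) = -70
f[-1,0,1,2] = (-25 - (-4)) / (2 - (-1)) = -7
f[0,1,2,3] = (-70 - (-25)) / (3 - 0) = -15
f[-1,0,1,2,3] = (-15 - (-7)) / (3 - (-1)) = -2

-2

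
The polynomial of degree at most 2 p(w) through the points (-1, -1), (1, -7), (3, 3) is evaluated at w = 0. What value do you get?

L_0(0) = (-1)·(-3)/[(-2)·(-4)] = 3/8
L_1(0) = (1)·(-3)/[(2)·(-2)] = 3/4
L_2(0) = (1)·(-1)/[(4)·(2)] = -1/8
Sum: (-1)·(3/8) + (-7)·(3/4) + 3·(-1/8) = -6

-6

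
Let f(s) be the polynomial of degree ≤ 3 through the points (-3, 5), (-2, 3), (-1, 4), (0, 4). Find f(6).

-241

L_0(6) = (8)·(7)·(6)/[(-1)·(-2)·(-3)] = -56
L_1(6) = (9)·(7)·(6)/[(1)·(-1)·(-2)] = 189
L_2(6) = (9)·(8)·(6)/[(2)·(1)·(-1)] = -216
L_3(6) = (9)·(8)·(7)/[(3)·(2)·(1)] = 84
Sum: 5·(-56) + 3·(189) + 4·(-216) + 4·(84) = -241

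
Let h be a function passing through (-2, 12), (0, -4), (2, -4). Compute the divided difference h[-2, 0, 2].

h[-2,0] = (-4 - 12) / (0 - (-2)) = -8
h[0,2] = (-4 - (-4)) / (2 - 0) = 0
h[-2,0,2] = (0 - (-8)) / (2 - (-2)) = 2

2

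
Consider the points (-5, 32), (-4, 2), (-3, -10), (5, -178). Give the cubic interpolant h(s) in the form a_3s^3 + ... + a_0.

Build the Lagrange basis polynomials:
L_0(s) = (s + 4)(s + 3)(s - 5) / [-20] = -(1/20)s^3 - (1/10)s^2 + (23/20)s + 3
L_1(s) = (s + 5)(s + 3)(s - 5) / [9] = (1/9)s^3 + (1/3)s^2 - (25/9)s - 25/3
L_2(s) = (s + 5)(s + 4)(s - 5) / [-16] = -(1/16)s^3 - (1/4)s^2 + (25/16)s + 25/4
L_3(s) = (s + 5)(s + 4)(s + 3) / [720] = (1/720)s^3 + (1/60)s^2 + (47/720)s + 1/12
h(s) = 32·L_0 + 2·L_1 + (-10)·L_2 + (-178)·L_3
  32·L_0(s) = -(8/5)s^3 - (16/5)s^2 + (184/5)s + 96
  2·L_1(s) = (2/9)s^3 + (2/3)s^2 - (50/9)s - 50/3
  (-10)·L_2(s) = (5/8)s^3 + (5/2)s^2 - (125/8)s - 125/2
  (-178)·L_3(s) = -(89/360)s^3 - (89/30)s^2 - (4183/360)s - 89/6
Adding term by term: -s^3 - 3s^2 + 4s + 2

h(s) = -s^3 - 3s^2 + 4s + 2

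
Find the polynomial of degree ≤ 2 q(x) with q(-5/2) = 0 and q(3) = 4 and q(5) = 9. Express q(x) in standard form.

Newton's divided differences:
q[-5/2,3] = (4 - 0) / (3 - (-5/2)) = 8/11
q[3,5] = (9 - 4) / (5 - 3) = 5/2
q[-5/2,3,5] = (5/2 - 8/11) / (5 - (-5/2)) = 13/55
q(x) = (8/11)·(x + 5/2) + (13/55)·(x + 5/2)(x - 3)
Expanding: q(x) = (13/55)x^2 + (67/110)x + 1/22

q(x) = (13/55)x^2 + (67/110)x + 1/22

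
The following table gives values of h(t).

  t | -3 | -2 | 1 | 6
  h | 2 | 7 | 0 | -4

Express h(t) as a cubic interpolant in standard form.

Build the Lagrange basis polynomials:
L_0(t) = (t + 2)(t - 1)(t - 6) / [-36] = -(1/36)t^3 + (5/36)t^2 + (2/9)t - 1/3
L_1(t) = (t + 3)(t - 1)(t - 6) / [24] = (1/24)t^3 - (1/6)t^2 - (5/8)t + 3/4
L_2(t) = (t + 3)(t + 2)(t - 6) / [-60] = -(1/60)t^3 + (1/60)t^2 + (2/5)t + 3/5
L_3(t) = (t + 3)(t + 2)(t - 1) / [360] = (1/360)t^3 + (1/90)t^2 + (1/360)t - 1/60
h(t) = 2·L_0 + 7·L_1 + 0·L_2 + (-4)·L_3
  2·L_0(t) = -(1/18)t^3 + (5/18)t^2 + (4/9)t - 2/3
  7·L_1(t) = (7/24)t^3 - (7/6)t^2 - (35/8)t + 21/4
  0·L_2(t) = 0
  (-4)·L_3(t) = -(1/90)t^3 - (2/45)t^2 - (1/90)t + 1/15
Adding term by term: (9/40)t^3 - (14/15)t^2 - (473/120)t + 93/20

h(t) = (9/40)t^3 - (14/15)t^2 - (473/120)t + 93/20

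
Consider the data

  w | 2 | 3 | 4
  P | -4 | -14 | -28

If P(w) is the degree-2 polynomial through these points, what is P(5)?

-46

Using Newton's divided-difference form:
P[2,3] = (-14 - (-4)) / (3 - 2) = -10
P[3,4] = (-28 - (-14)) / (4 - 3) = -14
P[2,3,4] = (-14 - (-10)) / (4 - 2) = -2
P(5) = -4 + (-10)·(3) + (-2)·(3)·(2) = -46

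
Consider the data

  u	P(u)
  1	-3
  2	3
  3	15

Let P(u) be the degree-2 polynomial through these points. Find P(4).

33

Evaluate each Lagrange basis at u = 4:
L_0(4) = (2)·(1)/[(-1)·(-2)] = 1
L_1(4) = (3)·(1)/[(1)·(-1)] = -3
L_2(4) = (3)·(2)/[(2)·(1)] = 3
Sum: (-3)·(1) + 3·(-3) + 15·(3) = 33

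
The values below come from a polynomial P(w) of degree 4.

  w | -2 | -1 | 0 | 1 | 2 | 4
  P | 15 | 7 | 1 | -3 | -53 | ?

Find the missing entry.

The 5 known values determine P uniquely (degree ≤ 4).
Evaluate each Lagrange basis at w = 4:
L_0(4) = (5)·(4)·(3)·(2)/[(-1)·(-2)·(-3)·(-4)] = 5
L_1(4) = (6)·(4)·(3)·(2)/[(1)·(-1)·(-2)·(-3)] = -24
L_2(4) = (6)·(5)·(3)·(2)/[(2)·(1)·(-1)·(-2)] = 45
L_3(4) = (6)·(5)·(4)·(2)/[(3)·(2)·(1)·(-1)] = -40
L_4(4) = (6)·(5)·(4)·(3)/[(4)·(3)·(2)·(1)] = 15
Sum: 15·(5) + 7·(-24) + 1·(45) + (-3)·(-40) + (-53)·(15) = -723

-723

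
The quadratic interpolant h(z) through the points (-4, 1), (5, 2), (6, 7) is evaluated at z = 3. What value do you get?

Using Newton's divided-difference form:
h[-4,5] = (2 - 1) / (5 - (-4)) = 1/9
h[5,6] = (7 - 2) / (6 - 5) = 5
h[-4,5,6] = (5 - 1/9) / (6 - (-4)) = 22/45
h(3) = 1 + (1/9)·(7) + (22/45)·(7)·(-2) = -76/15

-76/15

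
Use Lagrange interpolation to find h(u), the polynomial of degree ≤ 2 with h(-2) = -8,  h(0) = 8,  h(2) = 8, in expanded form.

Build the Lagrange basis polynomials:
L_0(u) = u(u - 2) / [8] = (1/8)u^2 - (1/4)u
L_1(u) = (u + 2)(u - 2) / [-4] = -(1/4)u^2 + 1
L_2(u) = (u + 2)u / [8] = (1/8)u^2 + (1/4)u
h(u) = (-8)·L_0 + 8·L_1 + 8·L_2
  (-8)·L_0(u) = -u^2 + 2u
  8·L_1(u) = -2u^2 + 8
  8·L_2(u) = u^2 + 2u
Adding term by term: -2u^2 + 4u + 8

h(u) = -2u^2 + 4u + 8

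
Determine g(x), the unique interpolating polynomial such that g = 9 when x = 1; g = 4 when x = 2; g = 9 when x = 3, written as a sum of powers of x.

Newton's divided differences:
g[1,2] = (4 - 9) / (2 - 1) = -5
g[2,3] = (9 - 4) / (3 - 2) = 5
g[1,2,3] = (5 - (-5)) / (3 - 1) = 5
g(x) = 9 + (-5)·(x - 1) + 5·(x - 1)(x - 2)
Expanding: g(x) = 5x^2 - 20x + 24

g(x) = 5x^2 - 20x + 24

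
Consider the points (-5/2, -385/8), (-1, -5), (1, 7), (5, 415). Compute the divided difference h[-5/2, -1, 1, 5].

h[-5/2,-1] = (-5 - (-385/8)) / (-1 - (-5/2)) = 115/4
h[-1,1] = (7 - (-5)) / (1 - (-1)) = 6
h[1,5] = (415 - 7) / (5 - 1) = 102
h[-5/2,-1,1] = (6 - 115/4) / (1 - (-5/2)) = -13/2
h[-1,1,5] = (102 - 6) / (5 - (-1)) = 16
h[-5/2,-1,1,5] = (16 - (-13/2)) / (5 - (-5/2)) = 3

3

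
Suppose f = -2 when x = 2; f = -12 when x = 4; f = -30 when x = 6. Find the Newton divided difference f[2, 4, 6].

-1

f[2,4] = (-12 - (-2)) / (4 - 2) = -5
f[4,6] = (-30 - (-12)) / (6 - 4) = -9
f[2,4,6] = (-9 - (-5)) / (6 - 2) = -1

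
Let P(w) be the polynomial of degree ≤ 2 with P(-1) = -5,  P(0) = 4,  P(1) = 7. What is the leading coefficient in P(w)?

Build the Lagrange basis polynomials:
L_0(w) = w(w - 1) / [2] = (1/2)w^2 - (1/2)w
L_1(w) = (w + 1)(w - 1) / [-1] = -w^2 + 1
L_2(w) = (w + 1)w / [2] = (1/2)w^2 + (1/2)w
P(w) = (-5)·L_0 + 4·L_1 + 7·L_2
Only the coefficient of w^2 is needed; take it from each L_i and combine:
(-5)·(1/2) + 4·(-1) + 7·(1/2) = -3

-3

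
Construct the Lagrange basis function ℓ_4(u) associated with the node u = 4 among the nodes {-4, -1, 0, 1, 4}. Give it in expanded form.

ℓ_4(u) = (u + 4)(u + 1)u(u - 1) / [(8)·(5)·(4)·(3)]
       = (u^4 + 4u^3 - u^2 - 4u) / (480)

ℓ_4(u) = (1/480)u^4 + (1/120)u^3 - (1/480)u^2 - (1/120)u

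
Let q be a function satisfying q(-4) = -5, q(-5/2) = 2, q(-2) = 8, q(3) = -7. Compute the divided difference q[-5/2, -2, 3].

-30/11

q[-5/2,-2] = (8 - 2) / (-2 - (-5/2)) = 12
q[-2,3] = (-7 - 8) / (3 - (-2)) = -3
q[-5/2,-2,3] = (-3 - 12) / (3 - (-5/2)) = -30/11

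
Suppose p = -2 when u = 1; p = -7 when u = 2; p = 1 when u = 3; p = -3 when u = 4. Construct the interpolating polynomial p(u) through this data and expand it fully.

p(u) = -(25/6)u^3 + (63/2)u^2 - (211/3)u + 41

Build the Lagrange basis polynomials:
L_0(u) = (u - 2)(u - 3)(u - 4) / [-6] = -(1/6)u^3 + (3/2)u^2 - (13/3)u + 4
L_1(u) = (u - 1)(u - 3)(u - 4) / [2] = (1/2)u^3 - 4u^2 + (19/2)u - 6
L_2(u) = (u - 1)(u - 2)(u - 4) / [-2] = -(1/2)u^3 + (7/2)u^2 - 7u + 4
L_3(u) = (u - 1)(u - 2)(u - 3) / [6] = (1/6)u^3 - u^2 + (11/6)u - 1
p(u) = (-2)·L_0 + (-7)·L_1 + 1·L_2 + (-3)·L_3
  (-2)·L_0(u) = (1/3)u^3 - 3u^2 + (26/3)u - 8
  (-7)·L_1(u) = -(7/2)u^3 + 28u^2 - (133/2)u + 42
  1·L_2(u) = -(1/2)u^3 + (7/2)u^2 - 7u + 4
  (-3)·L_3(u) = -(1/2)u^3 + 3u^2 - (11/2)u + 3
Adding term by term: -(25/6)u^3 + (63/2)u^2 - (211/3)u + 41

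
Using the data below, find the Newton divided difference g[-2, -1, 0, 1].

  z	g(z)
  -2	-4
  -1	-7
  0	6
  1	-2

g[-2,-1] = (-7 - (-4)) / (-1 - (-2)) = -3
g[-1,0] = (6 - (-7)) / (0 - (-1)) = 13
g[0,1] = (-2 - 6) / (1 - 0) = -8
g[-2,-1,0] = (13 - (-3)) / (0 - (-2)) = 8
g[-1,0,1] = (-8 - 13) / (1 - (-1)) = -21/2
g[-2,-1,0,1] = (-21/2 - 8) / (1 - (-2)) = -37/6

-37/6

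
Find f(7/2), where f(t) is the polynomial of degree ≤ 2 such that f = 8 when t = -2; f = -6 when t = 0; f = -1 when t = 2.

L_0(7/2) = (7/2)·(3/2)/[(-2)·(-4)] = 21/32
L_1(7/2) = (11/2)·(3/2)/[(2)·(-2)] = -33/16
L_2(7/2) = (11/2)·(7/2)/[(4)·(2)] = 77/32
Sum: 8·(21/32) + (-6)·(-33/16) + (-1)·(77/32) = 487/32

487/32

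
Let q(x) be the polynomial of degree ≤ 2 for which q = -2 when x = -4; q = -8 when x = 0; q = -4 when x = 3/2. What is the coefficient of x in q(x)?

L_0(x) = x(x - 3/2) / [22] = (1/22)x^2 - (3/44)x
L_1(x) = (x + 4)(x - 3/2) / [-6] = -(1/6)x^2 - (5/12)x + 1
L_2(x) = (x + 4)x / [33/4] = (4/33)x^2 + (16/33)x
q(x) = (-2)·L_0 + (-8)·L_1 + (-4)·L_2
Only the coefficient of x is needed; take it from each L_i and combine:
(-2)·(-3/44) + (-8)·(-5/12) + (-4)·(16/33) = 101/66

101/66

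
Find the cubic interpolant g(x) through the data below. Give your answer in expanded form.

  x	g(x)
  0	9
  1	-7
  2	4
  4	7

Build the Lagrange basis polynomials:
L_0(x) = (x - 1)(x - 2)(x - 4) / [-8] = -(1/8)x^3 + (7/8)x^2 - (7/4)x + 1
L_1(x) = x(x - 2)(x - 4) / [3] = (1/3)x^3 - 2x^2 + (8/3)x
L_2(x) = x(x - 1)(x - 4) / [-4] = -(1/4)x^3 + (5/4)x^2 - x
L_3(x) = x(x - 1)(x - 2) / [24] = (1/24)x^3 - (1/8)x^2 + (1/12)x
g(x) = 9·L_0 + (-7)·L_1 + 4·L_2 + 7·L_3
  9·L_0(x) = -(9/8)x^3 + (63/8)x^2 - (63/4)x + 9
  (-7)·L_1(x) = -(7/3)x^3 + 14x^2 - (56/3)x
  4·L_2(x) = -x^3 + 5x^2 - 4x
  7·L_3(x) = (7/24)x^3 - (7/8)x^2 + (7/12)x
Adding term by term: -(25/6)x^3 + 26x^2 - (227/6)x + 9

g(x) = -(25/6)x^3 + 26x^2 - (227/6)x + 9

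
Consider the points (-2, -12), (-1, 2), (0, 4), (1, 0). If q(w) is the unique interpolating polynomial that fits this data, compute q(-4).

-100

Using Newton's divided-difference form:
q[-2,-1] = (2 - (-12)) / (-1 - (-2)) = 14
q[-1,0] = (4 - 2) / (0 - (-1)) = 2
q[0,1] = (0 - 4) / (1 - 0) = -4
q[-2,-1,0] = (2 - 14) / (0 - (-2)) = -6
q[-1,0,1] = (-4 - 2) / (1 - (-1)) = -3
q[-2,-1,0,1] = (-3 - (-6)) / (1 - (-2)) = 1
q(-4) = -12 + 14·(-2) + (-6)·(-2)·(-3) + 1·(-2)·(-3)·(-4) = -100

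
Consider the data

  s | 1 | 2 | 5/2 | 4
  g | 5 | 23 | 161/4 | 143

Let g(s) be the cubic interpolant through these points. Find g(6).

L_0(6) = (4)·(7/2)·(2)/[(-1)·(-3/2)·(-3)] = -56/9
L_1(6) = (5)·(7/2)·(2)/[(1)·(-1/2)·(-2)] = 35
L_2(6) = (5)·(4)·(2)/[(3/2)·(1/2)·(-3/2)] = -320/9
L_3(6) = (5)·(4)·(7/2)/[(3)·(2)·(3/2)] = 70/9
Sum: 5·(-56/9) + 23·(35) + 161/4·(-320/9) + 143·(70/9) = 455

455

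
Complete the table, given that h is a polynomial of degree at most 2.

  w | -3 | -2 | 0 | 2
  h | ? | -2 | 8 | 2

-13

The 3 known values determine h uniquely (degree ≤ 2).
L_0(-3) = (-3)·(-5)/[(-2)·(-4)] = 15/8
L_1(-3) = (-1)·(-5)/[(2)·(-2)] = -5/4
L_2(-3) = (-1)·(-3)/[(4)·(2)] = 3/8
Sum: (-2)·(15/8) + 8·(-5/4) + 2·(3/8) = -13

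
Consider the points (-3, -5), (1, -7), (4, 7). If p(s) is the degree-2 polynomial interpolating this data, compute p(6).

L_0(6) = (5)·(2)/[(-4)·(-7)] = 5/14
L_1(6) = (9)·(2)/[(4)·(-3)] = -3/2
L_2(6) = (9)·(5)/[(7)·(3)] = 15/7
Sum: (-5)·(5/14) + (-7)·(-3/2) + 7·(15/7) = 166/7

166/7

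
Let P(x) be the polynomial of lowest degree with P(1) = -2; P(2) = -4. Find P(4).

-8

Evaluate each Lagrange basis at x = 4:
L_0(4) = (2)/[(-1)] = -2
L_1(4) = (3)/[(1)] = 3
Sum: (-2)·(-2) + (-4)·(3) = -8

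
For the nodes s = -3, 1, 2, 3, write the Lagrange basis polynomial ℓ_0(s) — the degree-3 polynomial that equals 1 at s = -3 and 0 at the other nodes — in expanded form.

ℓ_0(s) = -(1/120)s^3 + (1/20)s^2 - (11/120)s + 1/20

ℓ_0(s) = (s - 1)(s - 2)(s - 3) / [(-4)·(-5)·(-6)]
       = (s^3 - 6s^2 + 11s - 6) / (-120)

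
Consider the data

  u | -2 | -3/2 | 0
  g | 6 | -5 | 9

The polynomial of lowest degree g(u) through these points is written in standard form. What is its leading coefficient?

L_0(u) = (u + 3/2)u / [1] = u^2 + (3/2)u
L_1(u) = (u + 2)u / [-3/4] = -(4/3)u^2 - (8/3)u
L_2(u) = (u + 2)(u + 3/2) / [3] = (1/3)u^2 + (7/6)u + 1
g(u) = 6·L_0 + (-5)·L_1 + 9·L_2
Only the coefficient of u^2 is needed; take it from each L_i and combine:
6·(1) + (-5)·(-4/3) + 9·(1/3) = 47/3

47/3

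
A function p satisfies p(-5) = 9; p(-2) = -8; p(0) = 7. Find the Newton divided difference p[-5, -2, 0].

79/30

p[-5,-2] = (-8 - 9) / (-2 - (-5)) = -17/3
p[-2,0] = (7 - (-8)) / (0 - (-2)) = 15/2
p[-5,-2,0] = (15/2 - (-17/3)) / (0 - (-5)) = 79/30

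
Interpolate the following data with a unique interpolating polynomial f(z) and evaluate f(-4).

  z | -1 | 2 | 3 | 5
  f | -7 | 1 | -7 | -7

-175

L_0(-4) = (-6)·(-7)·(-9)/[(-3)·(-4)·(-6)] = 21/4
L_1(-4) = (-3)·(-7)·(-9)/[(3)·(-1)·(-3)] = -21
L_2(-4) = (-3)·(-6)·(-9)/[(4)·(1)·(-2)] = 81/4
L_3(-4) = (-3)·(-6)·(-7)/[(6)·(3)·(2)] = -7/2
Sum: (-7)·(21/4) + 1·(-21) + (-7)·(81/4) + (-7)·(-7/2) = -175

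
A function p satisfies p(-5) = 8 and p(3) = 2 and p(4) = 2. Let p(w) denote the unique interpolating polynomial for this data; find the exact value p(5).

L_0(5) = (2)·(1)/[(-8)·(-9)] = 1/36
L_1(5) = (10)·(1)/[(8)·(-1)] = -5/4
L_2(5) = (10)·(2)/[(9)·(1)] = 20/9
Sum: 8·(1/36) + 2·(-5/4) + 2·(20/9) = 13/6

13/6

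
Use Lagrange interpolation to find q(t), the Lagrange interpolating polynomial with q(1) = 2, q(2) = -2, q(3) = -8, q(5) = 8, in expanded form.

q(t) = (17/12)t^3 - (19/2)t^2 + (175/12)t - 9/2

L_0(t) = (t - 2)(t - 3)(t - 5) / [-8] = -(1/8)t^3 + (5/4)t^2 - (31/8)t + 15/4
L_1(t) = (t - 1)(t - 3)(t - 5) / [3] = (1/3)t^3 - 3t^2 + (23/3)t - 5
L_2(t) = (t - 1)(t - 2)(t - 5) / [-4] = -(1/4)t^3 + 2t^2 - (17/4)t + 5/2
L_3(t) = (t - 1)(t - 2)(t - 3) / [24] = (1/24)t^3 - (1/4)t^2 + (11/24)t - 1/4
q(t) = 2·L_0 + (-2)·L_1 + (-8)·L_2 + 8·L_3
  2·L_0(t) = -(1/4)t^3 + (5/2)t^2 - (31/4)t + 15/2
  (-2)·L_1(t) = -(2/3)t^3 + 6t^2 - (46/3)t + 10
  (-8)·L_2(t) = 2t^3 - 16t^2 + 34t - 20
  8·L_3(t) = (1/3)t^3 - 2t^2 + (11/3)t - 2
Adding term by term: (17/12)t^3 - (19/2)t^2 + (175/12)t - 9/2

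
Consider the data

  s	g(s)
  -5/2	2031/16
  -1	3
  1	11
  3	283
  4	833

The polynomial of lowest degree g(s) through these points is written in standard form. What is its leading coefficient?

The leading coefficient equals the top divided difference g[-5/2,-1,1,3,4].
g[-5/2,-1] = (3 - 2031/16) / (-1 - (-5/2)) = -661/8
g[-1,1] = (11 - 3) / (1 - (-1)) = 4
g[1,3] = (283 - 11) / (3 - 1) = 136
g[3,4] = (833 - 283) / (4 - 3) = 550
g[-5/2,-1,1] = (4 - (-661/8)) / (1 - (-5/2)) = 99/4
g[-1,1,3] = (136 - 4) / (3 - (-1)) = 33
g[1,3,4] = (550 - 136) / (4 - 1) = 138
g[-5/2,-1,1,3] = (33 - 99/4) / (3 - (-5/2)) = 3/2
g[-1,1,3,4] = (138 - 33) / (4 - (-1)) = 21
g[-5/2,-1,1,3,4] = (21 - 3/2) / (4 - (-5/2)) = 3

3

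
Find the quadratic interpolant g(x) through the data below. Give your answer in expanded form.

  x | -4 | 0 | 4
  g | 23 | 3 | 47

Build the Lagrange basis polynomials:
L_0(x) = x(x - 4) / [32] = (1/32)x^2 - (1/8)x
L_1(x) = (x + 4)(x - 4) / [-16] = -(1/16)x^2 + 1
L_2(x) = (x + 4)x / [32] = (1/32)x^2 + (1/8)x
g(x) = 23·L_0 + 3·L_1 + 47·L_2
  23·L_0(x) = (23/32)x^2 - (23/8)x
  3·L_1(x) = -(3/16)x^2 + 3
  47·L_2(x) = (47/32)x^2 + (47/8)x
Adding term by term: 2x^2 + 3x + 3

g(x) = 2x^2 + 3x + 3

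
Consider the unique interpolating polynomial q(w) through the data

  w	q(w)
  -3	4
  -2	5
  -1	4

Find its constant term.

Build the Lagrange basis polynomials:
L_0(w) = (w + 2)(w + 1) / [2] = (1/2)w^2 + (3/2)w + 1
L_1(w) = (w + 3)(w + 1) / [-1] = -w^2 - 4w - 3
L_2(w) = (w + 3)(w + 2) / [2] = (1/2)w^2 + (5/2)w + 3
q(w) = 4·L_0 + 5·L_1 + 4·L_2
Only the constant term is needed; take it from each L_i and combine:
4·(1) + 5·(-3) + 4·(3) = 1

1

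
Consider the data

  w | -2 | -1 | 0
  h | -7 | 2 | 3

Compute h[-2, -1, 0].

h[-2,-1] = (2 - (-7)) / (-1 - (-2)) = 9
h[-1,0] = (3 - 2) / (0 - (-1)) = 1
h[-2,-1,0] = (1 - 9) / (0 - (-2)) = -4

-4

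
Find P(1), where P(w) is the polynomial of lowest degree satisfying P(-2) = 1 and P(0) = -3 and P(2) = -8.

L_0(1) = (1)·(-1)/[(-2)·(-4)] = -1/8
L_1(1) = (3)·(-1)/[(2)·(-2)] = 3/4
L_2(1) = (3)·(1)/[(4)·(2)] = 3/8
Sum: 1·(-1/8) + (-3)·(3/4) + (-8)·(3/8) = -43/8

-43/8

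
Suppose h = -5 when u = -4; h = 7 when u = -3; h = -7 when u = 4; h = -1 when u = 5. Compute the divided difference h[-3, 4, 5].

1

h[-3,4] = (-7 - 7) / (4 - (-3)) = -2
h[4,5] = (-1 - (-7)) / (5 - 4) = 6
h[-3,4,5] = (6 - (-2)) / (5 - (-3)) = 1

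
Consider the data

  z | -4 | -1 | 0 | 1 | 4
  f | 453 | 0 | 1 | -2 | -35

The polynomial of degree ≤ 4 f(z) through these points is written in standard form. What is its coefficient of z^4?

1

L_0(z) = (z + 1)z(z - 1)(z - 4) / [480] = (1/480)z^4 - (1/120)z^3 - (1/480)z^2 + (1/120)z
L_1(z) = (z + 4)z(z - 1)(z - 4) / [-30] = -(1/30)z^4 + (1/30)z^3 + (8/15)z^2 - (8/15)z
L_2(z) = (z + 4)(z + 1)(z - 1)(z - 4) / [16] = (1/16)z^4 - (17/16)z^2 + 1
L_3(z) = (z + 4)(z + 1)z(z - 4) / [-30] = -(1/30)z^4 - (1/30)z^3 + (8/15)z^2 + (8/15)z
L_4(z) = (z + 4)(z + 1)z(z - 1) / [480] = (1/480)z^4 + (1/120)z^3 - (1/480)z^2 - (1/120)z
f(z) = 453·L_0 + 0·L_1 + 1·L_2 + (-2)·L_3 + (-35)·L_4
Only the coefficient of z^4 is needed; take it from each L_i and combine:
453·(1/480) + 0·(-1/30) + 1·(1/16) + (-2)·(-1/30) + (-35)·(1/480) = 1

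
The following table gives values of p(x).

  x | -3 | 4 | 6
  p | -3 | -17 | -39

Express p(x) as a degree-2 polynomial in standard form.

Newton's divided differences:
p[-3,4] = (-17 - (-3)) / (4 - (-3)) = -2
p[4,6] = (-39 - (-17)) / (6 - 4) = -11
p[-3,4,6] = (-11 - (-2)) / (6 - (-3)) = -1
p(x) = -3 + (-2)·(x + 3) + (-1)·(x + 3)(x - 4)
Expanding: p(x) = -x^2 - x + 3

p(x) = -x^2 - x + 3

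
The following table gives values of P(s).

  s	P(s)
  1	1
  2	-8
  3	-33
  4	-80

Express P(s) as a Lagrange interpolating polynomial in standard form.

Build the Lagrange basis polynomials:
L_0(s) = (s - 2)(s - 3)(s - 4) / [-6] = -(1/6)s^3 + (3/2)s^2 - (13/3)s + 4
L_1(s) = (s - 1)(s - 3)(s - 4) / [2] = (1/2)s^3 - 4s^2 + (19/2)s - 6
L_2(s) = (s - 1)(s - 2)(s - 4) / [-2] = -(1/2)s^3 + (7/2)s^2 - 7s + 4
L_3(s) = (s - 1)(s - 2)(s - 3) / [6] = (1/6)s^3 - s^2 + (11/6)s - 1
P(s) = 1·L_0 + (-8)·L_1 + (-33)·L_2 + (-80)·L_3
  1·L_0(s) = -(1/6)s^3 + (3/2)s^2 - (13/3)s + 4
  (-8)·L_1(s) = -4s^3 + 32s^2 - 76s + 48
  (-33)·L_2(s) = (33/2)s^3 - (231/2)s^2 + 231s - 132
  (-80)·L_3(s) = -(40/3)s^3 + 80s^2 - (440/3)s + 80
Adding term by term: -s^3 - 2s^2 + 4s

P(s) = -s^3 - 2s^2 + 4s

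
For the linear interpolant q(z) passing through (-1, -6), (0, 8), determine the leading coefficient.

Build the Lagrange basis polynomials:
L_0(z) = z / [-1] = -z
L_1(z) = (z + 1) / [1] = z + 1
q(z) = (-6)·L_0 + 8·L_1
Only the coefficient of z is needed; take it from each L_i and combine:
(-6)·(-1) + 8·(1) = 14

14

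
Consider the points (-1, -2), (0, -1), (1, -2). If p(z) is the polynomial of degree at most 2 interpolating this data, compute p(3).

-10

Evaluate each Lagrange basis at z = 3:
L_0(3) = (3)·(2)/[(-1)·(-2)] = 3
L_1(3) = (4)·(2)/[(1)·(-1)] = -8
L_2(3) = (4)·(3)/[(2)·(1)] = 6
Sum: (-2)·(3) + (-1)·(-8) + (-2)·(6) = -10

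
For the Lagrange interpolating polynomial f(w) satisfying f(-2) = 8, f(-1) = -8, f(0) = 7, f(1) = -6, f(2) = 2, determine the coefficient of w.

11/6

L_0(w) = (w + 1)w(w - 1)(w - 2) / [24] = (1/24)w^4 - (1/12)w^3 - (1/24)w^2 + (1/12)w
L_1(w) = (w + 2)w(w - 1)(w - 2) / [-6] = -(1/6)w^4 + (1/6)w^3 + (2/3)w^2 - (2/3)w
L_2(w) = (w + 2)(w + 1)(w - 1)(w - 2) / [4] = (1/4)w^4 - (5/4)w^2 + 1
L_3(w) = (w + 2)(w + 1)w(w - 2) / [-6] = -(1/6)w^4 - (1/6)w^3 + (2/3)w^2 + (2/3)w
L_4(w) = (w + 2)(w + 1)w(w - 1) / [24] = (1/24)w^4 + (1/12)w^3 - (1/24)w^2 - (1/12)w
f(w) = 8·L_0 + (-8)·L_1 + 7·L_2 + (-6)·L_3 + 2·L_4
Only the coefficient of w is needed; take it from each L_i and combine:
8·(1/12) + (-8)·(-2/3) + 7·(0) + (-6)·(2/3) + 2·(-1/12) = 11/6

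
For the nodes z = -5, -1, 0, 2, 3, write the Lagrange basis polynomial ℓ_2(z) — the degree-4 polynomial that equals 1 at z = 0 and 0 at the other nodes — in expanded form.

ℓ_2(z) = (z + 5)(z + 1)(z - 2)(z - 3) / [(5)·(1)·(-2)·(-3)]
       = (z^4 + z^3 - 19z^2 + 11z + 30) / (30)

ℓ_2(z) = (1/30)z^4 + (1/30)z^3 - (19/30)z^2 + (11/30)z + 1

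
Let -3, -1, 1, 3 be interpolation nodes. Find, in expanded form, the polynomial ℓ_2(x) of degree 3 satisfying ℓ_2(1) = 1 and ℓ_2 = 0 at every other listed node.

ℓ_2(x) = -(1/16)x^3 - (1/16)x^2 + (9/16)x + 9/16

ℓ_2(x) = (x + 3)(x + 1)(x - 3) / [(4)·(2)·(-2)]
       = (x^3 + x^2 - 9x - 9) / (-16)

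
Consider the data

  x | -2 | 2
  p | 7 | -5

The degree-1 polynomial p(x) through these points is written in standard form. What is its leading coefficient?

-3

The leading coefficient equals the top divided difference p[-2,2].
p[-2,2] = (-5 - 7) / (2 - (-2)) = -3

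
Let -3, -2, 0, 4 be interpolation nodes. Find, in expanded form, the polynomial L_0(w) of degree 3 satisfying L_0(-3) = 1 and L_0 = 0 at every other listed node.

L_0(w) = -(1/21)w^3 + (2/21)w^2 + (8/21)w

L_0(w) = (w + 2)w(w - 4) / [(-1)·(-3)·(-7)]
       = (w^3 - 2w^2 - 8w) / (-21)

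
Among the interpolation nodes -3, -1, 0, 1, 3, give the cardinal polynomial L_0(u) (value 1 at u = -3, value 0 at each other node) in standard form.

L_0(u) = (1/144)u^4 - (1/48)u^3 - (1/144)u^2 + (1/48)u

L_0(u) = (u + 1)u(u - 1)(u - 3) / [(-2)·(-3)·(-4)·(-6)]
       = (u^4 - 3u^3 - u^2 + 3u) / (144)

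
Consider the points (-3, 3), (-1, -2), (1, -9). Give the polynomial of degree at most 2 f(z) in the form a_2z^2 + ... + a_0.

f(z) = -(1/4)z^2 - (7/2)z - 21/4

Build the Lagrange basis polynomials:
L_0(z) = (z + 1)(z - 1) / [8] = (1/8)z^2 - 1/8
L_1(z) = (z + 3)(z - 1) / [-4] = -(1/4)z^2 - (1/2)z + 3/4
L_2(z) = (z + 3)(z + 1) / [8] = (1/8)z^2 + (1/2)z + 3/8
f(z) = 3·L_0 + (-2)·L_1 + (-9)·L_2
  3·L_0(z) = (3/8)z^2 - 3/8
  (-2)·L_1(z) = (1/2)z^2 + z - 3/2
  (-9)·L_2(z) = -(9/8)z^2 - (9/2)z - 27/8
Adding term by term: -(1/4)z^2 - (7/2)z - 21/4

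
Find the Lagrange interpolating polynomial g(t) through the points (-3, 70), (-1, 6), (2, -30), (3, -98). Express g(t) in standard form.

g(t) = -3t^3 - 2t^2 - t + 4

Build the Lagrange basis polynomials:
L_0(t) = (t + 1)(t - 2)(t - 3) / [-60] = -(1/60)t^3 + (1/15)t^2 - (1/60)t - 1/10
L_1(t) = (t + 3)(t - 2)(t - 3) / [24] = (1/24)t^3 - (1/12)t^2 - (3/8)t + 3/4
L_2(t) = (t + 3)(t + 1)(t - 3) / [-15] = -(1/15)t^3 - (1/15)t^2 + (3/5)t + 3/5
L_3(t) = (t + 3)(t + 1)(t - 2) / [24] = (1/24)t^3 + (1/12)t^2 - (5/24)t - 1/4
g(t) = 70·L_0 + 6·L_1 + (-30)·L_2 + (-98)·L_3
  70·L_0(t) = -(7/6)t^3 + (14/3)t^2 - (7/6)t - 7
  6·L_1(t) = (1/4)t^3 - (1/2)t^2 - (9/4)t + 9/2
  (-30)·L_2(t) = 2t^3 + 2t^2 - 18t - 18
  (-98)·L_3(t) = -(49/12)t^3 - (49/6)t^2 + (245/12)t + 49/2
Adding term by term: -3t^3 - 2t^2 - t + 4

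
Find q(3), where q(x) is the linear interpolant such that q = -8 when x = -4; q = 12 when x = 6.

6

Evaluate each Lagrange basis at x = 3:
L_0(3) = (-3)/[(-10)] = 3/10
L_1(3) = (7)/[(10)] = 7/10
Sum: (-8)·(3/10) + 12·(7/10) = 6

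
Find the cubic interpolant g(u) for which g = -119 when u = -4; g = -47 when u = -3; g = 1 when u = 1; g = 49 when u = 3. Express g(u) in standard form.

Newton's divided differences:
g[-4,-3] = (-47 - (-119)) / (-3 - (-4)) = 72
g[-3,1] = (1 - (-47)) / (1 - (-3)) = 12
g[1,3] = (49 - 1) / (3 - 1) = 24
g[-4,-3,1] = (12 - 72) / (1 - (-4)) = -12
g[-3,1,3] = (24 - 12) / (3 - (-3)) = 2
g[-4,-3,1,3] = (2 - (-12)) / (3 - (-4)) = 2
g(u) = -119 + 72·(u + 4) + (-12)·(u + 4)(u + 3) + 2·(u + 4)(u + 3)(u - 1)
Expanding: g(u) = 2u^3 - 2u + 1

g(u) = 2u^3 - 2u + 1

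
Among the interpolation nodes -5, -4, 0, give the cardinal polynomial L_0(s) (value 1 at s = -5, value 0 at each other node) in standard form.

L_0(s) = (1/5)s^2 + (4/5)s

L_0(s) = (s + 4)s / [(-1)·(-5)]
       = (s^2 + 4s) / (5)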